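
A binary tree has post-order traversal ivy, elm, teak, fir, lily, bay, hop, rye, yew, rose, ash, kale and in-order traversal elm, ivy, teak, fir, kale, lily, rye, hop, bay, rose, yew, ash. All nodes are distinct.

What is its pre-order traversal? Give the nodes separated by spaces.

kale fir teak elm ivy ash rose rye lily hop bay yew

The last element of post-order is the root; it splits in-order into left and right subtrees.
Root kale: left subtree has 4 nodes {elm, ivy, teak, fir}, right has 7 {lily, rye, hop, bay, rose, yew, ash}.
  Root fir: left subtree has 3 nodes {elm, ivy, teak}, right has 0 { }.
    Root teak: left subtree has 2 nodes {elm, ivy}, right has 0 { }.
      Root elm: left subtree has 0 nodes { }, right has 1 {ivy}.
  Root ash: left subtree has 6 nodes {lily, rye, hop, bay, rose, yew}, right has 0 { }.
    Root rose: left subtree has 4 nodes {lily, rye, hop, bay}, right has 1 {yew}.
      Root rye: left subtree has 1 node {lily}, right has 2 {hop, bay}.
        Root hop: left subtree has 0 nodes { }, right has 1 {bay}.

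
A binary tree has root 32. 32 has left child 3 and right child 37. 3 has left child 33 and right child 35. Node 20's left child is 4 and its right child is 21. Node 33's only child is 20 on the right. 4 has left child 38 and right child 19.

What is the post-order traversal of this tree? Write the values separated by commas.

Post-order visits the left subtree, then the right subtree, then the node.
At 32: go left to 3.
  At 3: go left to 33.
    At 33: no left child.
    At 33: go right to 20.
      At 20: go left to 4.
        At 4: go left to 38.
          38 is a leaf — visit 38.
        At 4: go right to 19.
          19 is a leaf — visit 19.
        Visit 4.
      At 20: go right to 21.
        21 is a leaf — visit 21.
      Visit 20.
    Visit 33.
  At 3: go right to 35.
    35 is a leaf — visit 35.
  Visit 3.
At 32: go right to 37.
  37 is a leaf — visit 37.
Visit 32.

38, 19, 4, 21, 20, 33, 35, 3, 37, 32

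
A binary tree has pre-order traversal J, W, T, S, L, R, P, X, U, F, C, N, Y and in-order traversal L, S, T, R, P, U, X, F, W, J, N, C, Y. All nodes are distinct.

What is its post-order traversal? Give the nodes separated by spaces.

The first element of pre-order is the root; it splits in-order into left and right subtrees.
Root J: left subtree has 9 nodes {L, S, T, R, P, U, X, F, W}, right has 3 {N, C, Y}.
  Root W: left subtree has 8 nodes {L, S, T, R, P, U, X, F}, right has 0 { }.
    Root T: left subtree has 2 nodes {L, S}, right has 5 {R, P, U, X, F}.
      Root S: left subtree has 1 node {L}, right has 0 { }.
      Root R: left subtree has 0 nodes { }, right has 4 {P, U, X, F}.
        Root P: left subtree has 0 nodes { }, right has 3 {U, X, F}.
          Root X: left subtree has 1 node {U}, right has 1 {F}.
  Root C: left subtree has 1 node {N}, right has 1 {Y}.

L S U F X P R T W N Y C J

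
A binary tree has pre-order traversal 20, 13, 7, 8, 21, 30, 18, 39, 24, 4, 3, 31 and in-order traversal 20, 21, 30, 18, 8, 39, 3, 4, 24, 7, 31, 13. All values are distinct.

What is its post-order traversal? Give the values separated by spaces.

The first element of pre-order is the root; it splits in-order into left and right subtrees.
Root 20: left subtree has 0 nodes { }, right has 11 {21, 30, 18, 8, 39, 3, 4, 24, 7, 31, 13}.
  Root 13: left subtree has 10 nodes {21, 30, 18, 8, 39, 3, 4, 24, 7, 31}, right has 0 { }.
    Root 7: left subtree has 8 nodes {21, 30, 18, 8, 39, 3, 4, 24}, right has 1 {31}.
      Root 8: left subtree has 3 nodes {21, 30, 18}, right has 4 {39, 3, 4, 24}.
        Root 21: left subtree has 0 nodes { }, right has 2 {30, 18}.
          Root 30: left subtree has 0 nodes { }, right has 1 {18}.
        Root 39: left subtree has 0 nodes { }, right has 3 {3, 4, 24}.
          Root 24: left subtree has 2 nodes {3, 4}, right has 0 { }.
            Root 4: left subtree has 1 node {3}, right has 0 { }.

18 30 21 3 4 24 39 8 31 7 13 20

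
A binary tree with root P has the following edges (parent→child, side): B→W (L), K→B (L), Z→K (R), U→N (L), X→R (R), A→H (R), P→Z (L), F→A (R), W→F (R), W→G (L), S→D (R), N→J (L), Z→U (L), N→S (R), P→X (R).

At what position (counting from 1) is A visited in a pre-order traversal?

13

Pre-order visits the node, then its left subtree, then its right subtree.
Visit P.
At P: go left to Z.
  Visit Z.
  At Z: go left to U.
    Visit U.
    At U: go left to N.
      Visit N.
      At N: go left to J.
        J is a leaf — visit J.
      At N: go right to S.
        Visit S.
        At S: no left child.
        At S: go right to D.
          D is a leaf — visit D.
    At U: no right child.
  At Z: go right to K.
    Visit K.
    At K: go left to B.
      Visit B.
      At B: go left to W.
        Visit W.
        At W: go left to G.
          G is a leaf — visit G.
        At W: go right to F.
          Visit F.
          At F: no left child.
          At F: go right to A.
            Visit A.
            At A: no left child.
            At A: go right to H.
              H is a leaf — visit H.
      At B: no right child.
    At K: no right child.
At P: go right to X.
  Visit X.
  At X: no left child.
  At X: go right to R.
    R is a leaf — visit R.
Full pre-order sequence: P, Z, U, N, J, S, D, K, B, W, G, F, A, H, X, R.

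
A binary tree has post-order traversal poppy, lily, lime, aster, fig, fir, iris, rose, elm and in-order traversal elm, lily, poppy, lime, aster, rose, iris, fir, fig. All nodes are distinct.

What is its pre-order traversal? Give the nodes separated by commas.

elm, rose, aster, lime, lily, poppy, iris, fir, fig

The last element of post-order is the root; it splits in-order into left and right subtrees.
Root elm: left subtree has 0 nodes { }, right has 8 {lily, poppy, lime, aster, rose, iris, fir, fig}.
  Root rose: left subtree has 4 nodes {lily, poppy, lime, aster}, right has 3 {iris, fir, fig}.
    Root aster: left subtree has 3 nodes {lily, poppy, lime}, right has 0 { }.
      Root lime: left subtree has 2 nodes {lily, poppy}, right has 0 { }.
        Root lily: left subtree has 0 nodes { }, right has 1 {poppy}.
    Root iris: left subtree has 0 nodes { }, right has 2 {fir, fig}.
      Root fir: left subtree has 0 nodes { }, right has 1 {fig}.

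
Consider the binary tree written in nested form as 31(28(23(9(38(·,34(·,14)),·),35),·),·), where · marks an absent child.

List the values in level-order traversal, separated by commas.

31, 28, 23, 9, 35, 38, 34, 14

Level-order visits nodes level by level from the root, left to right within each level.
Level 0: 31
Level 1: 28
Level 2: 23
Level 3: 9, 35
Level 4: 38
Level 5: 34
Level 6: 14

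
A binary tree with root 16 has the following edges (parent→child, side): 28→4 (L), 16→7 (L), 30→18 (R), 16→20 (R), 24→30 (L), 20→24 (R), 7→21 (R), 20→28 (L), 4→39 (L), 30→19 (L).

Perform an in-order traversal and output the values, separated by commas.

In-order visits the left subtree, then the node, then the right subtree.
At 16: go left to 7.
  At 7: no left child.
  Visit 7.
  At 7: go right to 21.
    21 is a leaf — visit 21.
Visit 16.
At 16: go right to 20.
  At 20: go left to 28.
    At 28: go left to 4.
      At 4: go left to 39.
        39 is a leaf — visit 39.
      Visit 4.
      At 4: no right child.
    Visit 28.
    At 28: no right child.
  Visit 20.
  At 20: go right to 24.
    At 24: go left to 30.
      At 30: go left to 19.
        19 is a leaf — visit 19.
      Visit 30.
      At 30: go right to 18.
        18 is a leaf — visit 18.
    Visit 24.
    At 24: no right child.

7, 21, 16, 39, 4, 28, 20, 19, 30, 18, 24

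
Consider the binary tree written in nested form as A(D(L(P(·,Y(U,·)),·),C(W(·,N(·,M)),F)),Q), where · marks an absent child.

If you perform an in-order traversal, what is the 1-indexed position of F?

In-order visits the left subtree, then the node, then the right subtree.
At A: go left to D.
  At D: go left to L.
    At L: go left to P.
      At P: no left child.
      Visit P.
      At P: go right to Y.
        At Y: go left to U.
          U is a leaf — visit U.
        Visit Y.
        At Y: no right child.
    Visit L.
    At L: no right child.
  Visit D.
  At D: go right to C.
    At C: go left to W.
      At W: no left child.
      Visit W.
      At W: go right to N.
        At N: no left child.
        Visit N.
        At N: go right to M.
          M is a leaf — visit M.
    Visit C.
    At C: go right to F.
      F is a leaf — visit F.
Visit A.
At A: go right to Q.
  Q is a leaf — visit Q.
Full in-order sequence: P, U, Y, L, D, W, N, M, C, F, A, Q.

10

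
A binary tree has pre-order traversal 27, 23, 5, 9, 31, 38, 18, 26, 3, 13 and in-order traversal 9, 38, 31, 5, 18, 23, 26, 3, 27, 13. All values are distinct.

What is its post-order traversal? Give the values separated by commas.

The first element of pre-order is the root; it splits in-order into left and right subtrees.
Root 27: left subtree has 8 nodes {9, 38, 31, 5, 18, 23, 26, 3}, right has 1 {13}.
  Root 23: left subtree has 5 nodes {9, 38, 31, 5, 18}, right has 2 {26, 3}.
    Root 5: left subtree has 3 nodes {9, 38, 31}, right has 1 {18}.
      Root 9: left subtree has 0 nodes { }, right has 2 {38, 31}.
        Root 31: left subtree has 1 node {38}, right has 0 { }.
    Root 26: left subtree has 0 nodes { }, right has 1 {3}.

38, 31, 9, 18, 5, 3, 26, 23, 13, 27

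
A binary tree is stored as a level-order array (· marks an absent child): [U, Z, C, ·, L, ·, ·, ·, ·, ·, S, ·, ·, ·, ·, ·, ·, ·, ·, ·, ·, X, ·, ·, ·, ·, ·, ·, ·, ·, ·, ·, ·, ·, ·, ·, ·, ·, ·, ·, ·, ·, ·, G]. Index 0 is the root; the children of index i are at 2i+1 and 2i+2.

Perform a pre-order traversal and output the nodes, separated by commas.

Pre-order visits the node, then its left subtree, then its right subtree.
Visit U.
At U: go left to Z.
  Visit Z.
  At Z: no left child.
  At Z: go right to L.
    Visit L.
    At L: no left child.
    At L: go right to S.
      Visit S.
      At S: go left to X.
        Visit X.
        At X: go left to G.
          G is a leaf — visit G.
        At X: no right child.
      At S: no right child.
At U: go right to C.
  C is a leaf — visit C.

U, Z, L, S, X, G, C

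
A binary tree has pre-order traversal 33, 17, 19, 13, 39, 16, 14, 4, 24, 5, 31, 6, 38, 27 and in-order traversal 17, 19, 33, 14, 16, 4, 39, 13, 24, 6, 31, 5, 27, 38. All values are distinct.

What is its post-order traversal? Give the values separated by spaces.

The first element of pre-order is the root; it splits in-order into left and right subtrees.
Root 33: left subtree has 2 nodes {17, 19}, right has 11 {14, 16, 4, 39, 13, 24, 6, 31, 5, 27, 38}.
  Root 17: left subtree has 0 nodes { }, right has 1 {19}.
  Root 13: left subtree has 4 nodes {14, 16, 4, 39}, right has 6 {24, 6, 31, 5, 27, 38}.
    Root 39: left subtree has 3 nodes {14, 16, 4}, right has 0 { }.
      Root 16: left subtree has 1 node {14}, right has 1 {4}.
    Root 24: left subtree has 0 nodes { }, right has 5 {6, 31, 5, 27, 38}.
      Root 5: left subtree has 2 nodes {6, 31}, right has 2 {27, 38}.
        Root 31: left subtree has 1 node {6}, right has 0 { }.
        Root 38: left subtree has 1 node {27}, right has 0 { }.

19 17 14 4 16 39 6 31 27 38 5 24 13 33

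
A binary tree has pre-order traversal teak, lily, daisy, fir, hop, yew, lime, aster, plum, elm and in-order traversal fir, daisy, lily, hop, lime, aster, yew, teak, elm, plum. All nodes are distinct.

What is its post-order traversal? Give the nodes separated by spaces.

The first element of pre-order is the root; it splits in-order into left and right subtrees.
Root teak: left subtree has 7 nodes {fir, daisy, lily, hop, lime, aster, yew}, right has 2 {elm, plum}.
  Root lily: left subtree has 2 nodes {fir, daisy}, right has 4 {hop, lime, aster, yew}.
    Root daisy: left subtree has 1 node {fir}, right has 0 { }.
    Root hop: left subtree has 0 nodes { }, right has 3 {lime, aster, yew}.
      Root yew: left subtree has 2 nodes {lime, aster}, right has 0 { }.
        Root lime: left subtree has 0 nodes { }, right has 1 {aster}.
  Root plum: left subtree has 1 node {elm}, right has 0 { }.

fir daisy aster lime yew hop lily elm plum teak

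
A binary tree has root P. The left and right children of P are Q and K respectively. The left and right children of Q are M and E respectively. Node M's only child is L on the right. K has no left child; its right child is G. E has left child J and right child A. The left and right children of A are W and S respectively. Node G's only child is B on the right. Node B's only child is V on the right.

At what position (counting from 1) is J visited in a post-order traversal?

Post-order visits the left subtree, then the right subtree, then the node.
At P: go left to Q.
  At Q: go left to M.
    At M: no left child.
    At M: go right to L.
      L is a leaf — visit L.
    Visit M.
  At Q: go right to E.
    At E: go left to J.
      J is a leaf — visit J.
    At E: go right to A.
      At A: go left to W.
        W is a leaf — visit W.
      At A: go right to S.
        S is a leaf — visit S.
      Visit A.
    Visit E.
  Visit Q.
At P: go right to K.
  At K: no left child.
  At K: go right to G.
    At G: no left child.
    At G: go right to B.
      At B: no left child.
      At B: go right to V.
        V is a leaf — visit V.
      Visit B.
    Visit G.
  Visit K.
Visit P.
Full post-order sequence: L, M, J, W, S, A, E, Q, V, B, G, K, P.

3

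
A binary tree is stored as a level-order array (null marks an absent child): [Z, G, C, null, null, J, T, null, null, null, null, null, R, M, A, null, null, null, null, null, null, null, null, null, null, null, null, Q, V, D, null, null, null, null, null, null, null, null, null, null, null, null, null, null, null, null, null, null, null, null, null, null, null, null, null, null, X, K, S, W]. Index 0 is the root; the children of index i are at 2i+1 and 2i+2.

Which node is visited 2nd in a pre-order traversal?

Pre-order visits the node, then its left subtree, then its right subtree.
Visit Z.
At Z: go left to G.
  G is a leaf — visit G.
At Z: go right to C.
  Visit C.
  At C: go left to J.
    Visit J.
    At J: no left child.
    At J: go right to R.
      R is a leaf — visit R.
  At C: go right to T.
    Visit T.
    At T: go left to M.
      Visit M.
      At M: go left to Q.
        Visit Q.
        At Q: no left child.
        At Q: go right to X.
          X is a leaf — visit X.
      At M: go right to V.
        Visit V.
        At V: go left to K.
          K is a leaf — visit K.
        At V: go right to S.
          S is a leaf — visit S.
    At T: go right to A.
      Visit A.
      At A: go left to D.
        Visit D.
        At D: go left to W.
          W is a leaf — visit W.
        At D: no right child.
      At A: no right child.
Full pre-order sequence: Z, G, C, J, R, T, M, Q, X, V, K, S, A, D, W.

G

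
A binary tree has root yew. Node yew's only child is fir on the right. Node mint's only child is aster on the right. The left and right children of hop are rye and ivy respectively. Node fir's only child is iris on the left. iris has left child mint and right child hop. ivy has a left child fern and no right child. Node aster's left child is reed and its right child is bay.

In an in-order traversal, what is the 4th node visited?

aster

In-order visits the left subtree, then the node, then the right subtree.
At yew: no left child.
Visit yew.
At yew: go right to fir.
  At fir: go left to iris.
    At iris: go left to mint.
      At mint: no left child.
      Visit mint.
      At mint: go right to aster.
        At aster: go left to reed.
          reed is a leaf — visit reed.
        Visit aster.
        At aster: go right to bay.
          bay is a leaf — visit bay.
    Visit iris.
    At iris: go right to hop.
      At hop: go left to rye.
        rye is a leaf — visit rye.
      Visit hop.
      At hop: go right to ivy.
        At ivy: go left to fern.
          fern is a leaf — visit fern.
        Visit ivy.
        At ivy: no right child.
  Visit fir.
  At fir: no right child.
Full in-order sequence: yew, mint, reed, aster, bay, iris, rye, hop, fern, ivy, fir.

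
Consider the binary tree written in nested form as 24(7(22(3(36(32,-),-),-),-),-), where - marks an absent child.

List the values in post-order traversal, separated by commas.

32, 36, 3, 22, 7, 24

Post-order visits the left subtree, then the right subtree, then the node.
At 24: go left to 7.
  At 7: go left to 22.
    At 22: go left to 3.
      At 3: go left to 36.
        At 36: go left to 32.
          32 is a leaf — visit 32.
        At 36: no right child.
        Visit 36.
      At 3: no right child.
      Visit 3.
    At 22: no right child.
    Visit 22.
  At 7: no right child.
  Visit 7.
At 24: no right child.
Visit 24.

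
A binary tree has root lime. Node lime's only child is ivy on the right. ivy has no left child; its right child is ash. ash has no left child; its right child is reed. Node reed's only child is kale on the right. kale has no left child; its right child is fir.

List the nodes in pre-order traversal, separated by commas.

lime, ivy, ash, reed, kale, fir

Pre-order visits the node, then its left subtree, then its right subtree.
Visit lime.
At lime: no left child.
At lime: go right to ivy.
  Visit ivy.
  At ivy: no left child.
  At ivy: go right to ash.
    Visit ash.
    At ash: no left child.
    At ash: go right to reed.
      Visit reed.
      At reed: no left child.
      At reed: go right to kale.
        Visit kale.
        At kale: no left child.
        At kale: go right to fir.
          fir is a leaf — visit fir.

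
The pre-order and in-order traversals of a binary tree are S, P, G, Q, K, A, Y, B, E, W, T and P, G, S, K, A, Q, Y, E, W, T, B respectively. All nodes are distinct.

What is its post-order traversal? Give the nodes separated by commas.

G, P, A, K, T, W, E, B, Y, Q, S

The first element of pre-order is the root; it splits in-order into left and right subtrees.
Root S: left subtree has 2 nodes {P, G}, right has 8 {K, A, Q, Y, E, W, T, B}.
  Root P: left subtree has 0 nodes { }, right has 1 {G}.
  Root Q: left subtree has 2 nodes {K, A}, right has 5 {Y, E, W, T, B}.
    Root K: left subtree has 0 nodes { }, right has 1 {A}.
    Root Y: left subtree has 0 nodes { }, right has 4 {E, W, T, B}.
      Root B: left subtree has 3 nodes {E, W, T}, right has 0 { }.
        Root E: left subtree has 0 nodes { }, right has 2 {W, T}.
          Root W: left subtree has 0 nodes { }, right has 1 {T}.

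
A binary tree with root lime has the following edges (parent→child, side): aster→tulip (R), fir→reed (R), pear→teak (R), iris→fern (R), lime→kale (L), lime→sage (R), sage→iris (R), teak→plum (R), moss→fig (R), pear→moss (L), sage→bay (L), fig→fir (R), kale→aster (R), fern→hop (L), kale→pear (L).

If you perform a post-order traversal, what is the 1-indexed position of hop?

12

Post-order visits the left subtree, then the right subtree, then the node.
At lime: go left to kale.
  At kale: go left to pear.
    At pear: go left to moss.
      At moss: no left child.
      At moss: go right to fig.
        At fig: no left child.
        At fig: go right to fir.
          At fir: no left child.
          At fir: go right to reed.
            reed is a leaf — visit reed.
          Visit fir.
        Visit fig.
      Visit moss.
    At pear: go right to teak.
      At teak: no left child.
      At teak: go right to plum.
        plum is a leaf — visit plum.
      Visit teak.
    Visit pear.
  At kale: go right to aster.
    At aster: no left child.
    At aster: go right to tulip.
      tulip is a leaf — visit tulip.
    Visit aster.
  Visit kale.
At lime: go right to sage.
  At sage: go left to bay.
    bay is a leaf — visit bay.
  At sage: go right to iris.
    At iris: no left child.
    At iris: go right to fern.
      At fern: go left to hop.
        hop is a leaf — visit hop.
      At fern: no right child.
      Visit fern.
    Visit iris.
  Visit sage.
Visit lime.
Full post-order sequence: reed, fir, fig, moss, plum, teak, pear, tulip, aster, kale, bay, hop, fern, iris, sage, lime.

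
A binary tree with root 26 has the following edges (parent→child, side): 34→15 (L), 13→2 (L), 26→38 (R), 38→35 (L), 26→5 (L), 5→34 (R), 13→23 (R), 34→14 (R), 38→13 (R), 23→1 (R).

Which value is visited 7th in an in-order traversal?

38

In-order visits the left subtree, then the node, then the right subtree.
At 26: go left to 5.
  At 5: no left child.
  Visit 5.
  At 5: go right to 34.
    At 34: go left to 15.
      15 is a leaf — visit 15.
    Visit 34.
    At 34: go right to 14.
      14 is a leaf — visit 14.
Visit 26.
At 26: go right to 38.
  At 38: go left to 35.
    35 is a leaf — visit 35.
  Visit 38.
  At 38: go right to 13.
    At 13: go left to 2.
      2 is a leaf — visit 2.
    Visit 13.
    At 13: go right to 23.
      At 23: no left child.
      Visit 23.
      At 23: go right to 1.
        1 is a leaf — visit 1.
Full in-order sequence: 5, 15, 34, 14, 26, 35, 38, 2, 13, 23, 1.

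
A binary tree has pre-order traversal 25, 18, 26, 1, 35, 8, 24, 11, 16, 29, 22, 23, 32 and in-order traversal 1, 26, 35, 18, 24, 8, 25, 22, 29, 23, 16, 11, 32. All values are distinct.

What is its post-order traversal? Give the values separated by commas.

1, 35, 26, 24, 8, 18, 22, 23, 29, 16, 32, 11, 25

The first element of pre-order is the root; it splits in-order into left and right subtrees.
Root 25: left subtree has 6 nodes {1, 26, 35, 18, 24, 8}, right has 6 {22, 29, 23, 16, 11, 32}.
  Root 18: left subtree has 3 nodes {1, 26, 35}, right has 2 {24, 8}.
    Root 26: left subtree has 1 node {1}, right has 1 {35}.
    Root 8: left subtree has 1 node {24}, right has 0 { }.
  Root 11: left subtree has 4 nodes {22, 29, 23, 16}, right has 1 {32}.
    Root 16: left subtree has 3 nodes {22, 29, 23}, right has 0 { }.
      Root 29: left subtree has 1 node {22}, right has 1 {23}.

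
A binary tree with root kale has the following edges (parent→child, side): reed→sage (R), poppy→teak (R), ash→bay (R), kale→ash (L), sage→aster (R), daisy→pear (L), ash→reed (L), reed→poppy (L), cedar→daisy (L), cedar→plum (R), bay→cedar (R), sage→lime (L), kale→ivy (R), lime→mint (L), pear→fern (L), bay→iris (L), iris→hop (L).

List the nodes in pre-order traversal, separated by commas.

kale, ash, reed, poppy, teak, sage, lime, mint, aster, bay, iris, hop, cedar, daisy, pear, fern, plum, ivy

Pre-order visits the node, then its left subtree, then its right subtree.
Visit kale.
At kale: go left to ash.
  Visit ash.
  At ash: go left to reed.
    Visit reed.
    At reed: go left to poppy.
      Visit poppy.
      At poppy: no left child.
      At poppy: go right to teak.
        teak is a leaf — visit teak.
    At reed: go right to sage.
      Visit sage.
      At sage: go left to lime.
        Visit lime.
        At lime: go left to mint.
          mint is a leaf — visit mint.
        At lime: no right child.
      At sage: go right to aster.
        aster is a leaf — visit aster.
  At ash: go right to bay.
    Visit bay.
    At bay: go left to iris.
      Visit iris.
      At iris: go left to hop.
        hop is a leaf — visit hop.
      At iris: no right child.
    At bay: go right to cedar.
      Visit cedar.
      At cedar: go left to daisy.
        Visit daisy.
        At daisy: go left to pear.
          Visit pear.
          At pear: go left to fern.
            fern is a leaf — visit fern.
          At pear: no right child.
        At daisy: no right child.
      At cedar: go right to plum.
        plum is a leaf — visit plum.
At kale: go right to ivy.
  ivy is a leaf — visit ivy.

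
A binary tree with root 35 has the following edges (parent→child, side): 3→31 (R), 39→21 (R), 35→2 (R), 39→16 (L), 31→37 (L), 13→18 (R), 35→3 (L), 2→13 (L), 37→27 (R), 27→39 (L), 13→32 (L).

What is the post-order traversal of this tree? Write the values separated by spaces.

16 21 39 27 37 31 3 32 18 13 2 35

Post-order visits the left subtree, then the right subtree, then the node.
At 35: go left to 3.
  At 3: no left child.
  At 3: go right to 31.
    At 31: go left to 37.
      At 37: no left child.
      At 37: go right to 27.
        At 27: go left to 39.
          At 39: go left to 16.
            16 is a leaf — visit 16.
          At 39: go right to 21.
            21 is a leaf — visit 21.
          Visit 39.
        At 27: no right child.
        Visit 27.
      Visit 37.
    At 31: no right child.
    Visit 31.
  Visit 3.
At 35: go right to 2.
  At 2: go left to 13.
    At 13: go left to 32.
      32 is a leaf — visit 32.
    At 13: go right to 18.
      18 is a leaf — visit 18.
    Visit 13.
  At 2: no right child.
  Visit 2.
Visit 35.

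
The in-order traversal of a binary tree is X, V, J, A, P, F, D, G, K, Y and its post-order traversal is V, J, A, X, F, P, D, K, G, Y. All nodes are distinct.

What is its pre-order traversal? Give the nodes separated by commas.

The last element of post-order is the root; it splits in-order into left and right subtrees.
Root Y: left subtree has 9 nodes {X, V, J, A, P, F, D, G, K}, right has 0 { }.
  Root G: left subtree has 7 nodes {X, V, J, A, P, F, D}, right has 1 {K}.
    Root D: left subtree has 6 nodes {X, V, J, A, P, F}, right has 0 { }.
      Root P: left subtree has 4 nodes {X, V, J, A}, right has 1 {F}.
        Root X: left subtree has 0 nodes { }, right has 3 {V, J, A}.
          Root A: left subtree has 2 nodes {V, J}, right has 0 { }.
            Root J: left subtree has 1 node {V}, right has 0 { }.

Y, G, D, P, X, A, J, V, F, K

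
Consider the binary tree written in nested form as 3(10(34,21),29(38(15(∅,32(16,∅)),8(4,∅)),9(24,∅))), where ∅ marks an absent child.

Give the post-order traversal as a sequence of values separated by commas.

34, 21, 10, 16, 32, 15, 4, 8, 38, 24, 9, 29, 3

Post-order visits the left subtree, then the right subtree, then the node.
At 3: go left to 10.
  At 10: go left to 34.
    34 is a leaf — visit 34.
  At 10: go right to 21.
    21 is a leaf — visit 21.
  Visit 10.
At 3: go right to 29.
  At 29: go left to 38.
    At 38: go left to 15.
      At 15: no left child.
      At 15: go right to 32.
        At 32: go left to 16.
          16 is a leaf — visit 16.
        At 32: no right child.
        Visit 32.
      Visit 15.
    At 38: go right to 8.
      At 8: go left to 4.
        4 is a leaf — visit 4.
      At 8: no right child.
      Visit 8.
    Visit 38.
  At 29: go right to 9.
    At 9: go left to 24.
      24 is a leaf — visit 24.
    At 9: no right child.
    Visit 9.
  Visit 29.
Visit 3.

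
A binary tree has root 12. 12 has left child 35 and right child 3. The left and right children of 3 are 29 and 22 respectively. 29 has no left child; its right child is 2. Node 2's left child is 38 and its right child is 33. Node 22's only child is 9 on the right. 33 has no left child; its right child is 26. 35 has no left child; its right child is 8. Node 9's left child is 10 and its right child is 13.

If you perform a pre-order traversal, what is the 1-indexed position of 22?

Pre-order visits the node, then its left subtree, then its right subtree.
Visit 12.
At 12: go left to 35.
  Visit 35.
  At 35: no left child.
  At 35: go right to 8.
    8 is a leaf — visit 8.
At 12: go right to 3.
  Visit 3.
  At 3: go left to 29.
    Visit 29.
    At 29: no left child.
    At 29: go right to 2.
      Visit 2.
      At 2: go left to 38.
        38 is a leaf — visit 38.
      At 2: go right to 33.
        Visit 33.
        At 33: no left child.
        At 33: go right to 26.
          26 is a leaf — visit 26.
  At 3: go right to 22.
    Visit 22.
    At 22: no left child.
    At 22: go right to 9.
      Visit 9.
      At 9: go left to 10.
        10 is a leaf — visit 10.
      At 9: go right to 13.
        13 is a leaf — visit 13.
Full pre-order sequence: 12, 35, 8, 3, 29, 2, 38, 33, 26, 22, 9, 10, 13.

10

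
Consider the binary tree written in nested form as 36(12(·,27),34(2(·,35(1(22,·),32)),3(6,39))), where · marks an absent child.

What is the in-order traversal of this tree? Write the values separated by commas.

12, 27, 36, 2, 22, 1, 35, 32, 34, 6, 3, 39

In-order visits the left subtree, then the node, then the right subtree.
At 36: go left to 12.
  At 12: no left child.
  Visit 12.
  At 12: go right to 27.
    27 is a leaf — visit 27.
Visit 36.
At 36: go right to 34.
  At 34: go left to 2.
    At 2: no left child.
    Visit 2.
    At 2: go right to 35.
      At 35: go left to 1.
        At 1: go left to 22.
          22 is a leaf — visit 22.
        Visit 1.
        At 1: no right child.
      Visit 35.
      At 35: go right to 32.
        32 is a leaf — visit 32.
  Visit 34.
  At 34: go right to 3.
    At 3: go left to 6.
      6 is a leaf — visit 6.
    Visit 3.
    At 3: go right to 39.
      39 is a leaf — visit 39.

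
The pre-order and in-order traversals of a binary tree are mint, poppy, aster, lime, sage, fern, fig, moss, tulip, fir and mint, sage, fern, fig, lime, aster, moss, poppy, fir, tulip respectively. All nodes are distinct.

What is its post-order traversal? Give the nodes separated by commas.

fig, fern, sage, lime, moss, aster, fir, tulip, poppy, mint

The first element of pre-order is the root; it splits in-order into left and right subtrees.
Root mint: left subtree has 0 nodes { }, right has 9 {sage, fern, fig, lime, aster, moss, poppy, fir, tulip}.
  Root poppy: left subtree has 6 nodes {sage, fern, fig, lime, aster, moss}, right has 2 {fir, tulip}.
    Root aster: left subtree has 4 nodes {sage, fern, fig, lime}, right has 1 {moss}.
      Root lime: left subtree has 3 nodes {sage, fern, fig}, right has 0 { }.
        Root sage: left subtree has 0 nodes { }, right has 2 {fern, fig}.
          Root fern: left subtree has 0 nodes { }, right has 1 {fig}.
    Root tulip: left subtree has 1 node {fir}, right has 0 { }.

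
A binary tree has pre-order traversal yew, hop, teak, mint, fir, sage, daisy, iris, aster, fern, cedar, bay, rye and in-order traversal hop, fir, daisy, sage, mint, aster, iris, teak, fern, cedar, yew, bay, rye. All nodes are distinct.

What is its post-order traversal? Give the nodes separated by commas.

The first element of pre-order is the root; it splits in-order into left and right subtrees.
Root yew: left subtree has 10 nodes {hop, fir, daisy, sage, mint, aster, iris, teak, fern, cedar}, right has 2 {bay, rye}.
  Root hop: left subtree has 0 nodes { }, right has 9 {fir, daisy, sage, mint, aster, iris, teak, fern, cedar}.
    Root teak: left subtree has 6 nodes {fir, daisy, sage, mint, aster, iris}, right has 2 {fern, cedar}.
      Root mint: left subtree has 3 nodes {fir, daisy, sage}, right has 2 {aster, iris}.
        Root fir: left subtree has 0 nodes { }, right has 2 {daisy, sage}.
          Root sage: left subtree has 1 node {daisy}, right has 0 { }.
        Root iris: left subtree has 1 node {aster}, right has 0 { }.
      Root fern: left subtree has 0 nodes { }, right has 1 {cedar}.
  Root bay: left subtree has 0 nodes { }, right has 1 {rye}.

daisy, sage, fir, aster, iris, mint, cedar, fern, teak, hop, rye, bay, yew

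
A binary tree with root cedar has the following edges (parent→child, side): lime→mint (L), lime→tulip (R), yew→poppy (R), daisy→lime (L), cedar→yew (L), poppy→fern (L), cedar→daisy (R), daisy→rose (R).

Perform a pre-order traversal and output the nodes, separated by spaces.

cedar yew poppy fern daisy lime mint tulip rose

Pre-order visits the node, then its left subtree, then its right subtree.
Visit cedar.
At cedar: go left to yew.
  Visit yew.
  At yew: no left child.
  At yew: go right to poppy.
    Visit poppy.
    At poppy: go left to fern.
      fern is a leaf — visit fern.
    At poppy: no right child.
At cedar: go right to daisy.
  Visit daisy.
  At daisy: go left to lime.
    Visit lime.
    At lime: go left to mint.
      mint is a leaf — visit mint.
    At lime: go right to tulip.
      tulip is a leaf — visit tulip.
  At daisy: go right to rose.
    rose is a leaf — visit rose.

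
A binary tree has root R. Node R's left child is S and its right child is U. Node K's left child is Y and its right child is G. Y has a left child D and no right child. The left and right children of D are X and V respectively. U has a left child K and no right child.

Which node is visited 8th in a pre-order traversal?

V

Pre-order visits the node, then its left subtree, then its right subtree.
Visit R.
At R: go left to S.
  S is a leaf — visit S.
At R: go right to U.
  Visit U.
  At U: go left to K.
    Visit K.
    At K: go left to Y.
      Visit Y.
      At Y: go left to D.
        Visit D.
        At D: go left to X.
          X is a leaf — visit X.
        At D: go right to V.
          V is a leaf — visit V.
      At Y: no right child.
    At K: go right to G.
      G is a leaf — visit G.
  At U: no right child.
Full pre-order sequence: R, S, U, K, Y, D, X, V, G.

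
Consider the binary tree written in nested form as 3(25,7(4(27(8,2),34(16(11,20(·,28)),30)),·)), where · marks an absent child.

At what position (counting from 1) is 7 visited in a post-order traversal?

12

Post-order visits the left subtree, then the right subtree, then the node.
At 3: go left to 25.
  25 is a leaf — visit 25.
At 3: go right to 7.
  At 7: go left to 4.
    At 4: go left to 27.
      At 27: go left to 8.
        8 is a leaf — visit 8.
      At 27: go right to 2.
        2 is a leaf — visit 2.
      Visit 27.
    At 4: go right to 34.
      At 34: go left to 16.
        At 16: go left to 11.
          11 is a leaf — visit 11.
        At 16: go right to 20.
          At 20: no left child.
          At 20: go right to 28.
            28 is a leaf — visit 28.
          Visit 20.
        Visit 16.
      At 34: go right to 30.
        30 is a leaf — visit 30.
      Visit 34.
    Visit 4.
  At 7: no right child.
  Visit 7.
Visit 3.
Full post-order sequence: 25, 8, 2, 27, 11, 28, 20, 16, 30, 34, 4, 7, 3.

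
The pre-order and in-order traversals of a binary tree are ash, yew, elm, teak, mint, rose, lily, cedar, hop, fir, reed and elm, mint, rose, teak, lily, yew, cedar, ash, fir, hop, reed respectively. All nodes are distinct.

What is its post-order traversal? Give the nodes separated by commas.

The first element of pre-order is the root; it splits in-order into left and right subtrees.
Root ash: left subtree has 7 nodes {elm, mint, rose, teak, lily, yew, cedar}, right has 3 {fir, hop, reed}.
  Root yew: left subtree has 5 nodes {elm, mint, rose, teak, lily}, right has 1 {cedar}.
    Root elm: left subtree has 0 nodes { }, right has 4 {mint, rose, teak, lily}.
      Root teak: left subtree has 2 nodes {mint, rose}, right has 1 {lily}.
        Root mint: left subtree has 0 nodes { }, right has 1 {rose}.
  Root hop: left subtree has 1 node {fir}, right has 1 {reed}.

rose, mint, lily, teak, elm, cedar, yew, fir, reed, hop, ash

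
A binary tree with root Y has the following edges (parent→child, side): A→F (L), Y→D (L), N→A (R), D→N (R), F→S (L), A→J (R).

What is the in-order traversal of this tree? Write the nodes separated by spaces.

D N S F A J Y

In-order visits the left subtree, then the node, then the right subtree.
At Y: go left to D.
  At D: no left child.
  Visit D.
  At D: go right to N.
    At N: no left child.
    Visit N.
    At N: go right to A.
      At A: go left to F.
        At F: go left to S.
          S is a leaf — visit S.
        Visit F.
        At F: no right child.
      Visit A.
      At A: go right to J.
        J is a leaf — visit J.
Visit Y.
At Y: no right child.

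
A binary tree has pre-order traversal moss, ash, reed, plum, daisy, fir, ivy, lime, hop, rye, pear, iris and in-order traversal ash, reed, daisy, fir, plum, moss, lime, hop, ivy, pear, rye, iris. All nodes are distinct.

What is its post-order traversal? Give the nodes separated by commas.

fir, daisy, plum, reed, ash, hop, lime, pear, iris, rye, ivy, moss

The first element of pre-order is the root; it splits in-order into left and right subtrees.
Root moss: left subtree has 5 nodes {ash, reed, daisy, fir, plum}, right has 6 {lime, hop, ivy, pear, rye, iris}.
  Root ash: left subtree has 0 nodes { }, right has 4 {reed, daisy, fir, plum}.
    Root reed: left subtree has 0 nodes { }, right has 3 {daisy, fir, plum}.
      Root plum: left subtree has 2 nodes {daisy, fir}, right has 0 { }.
        Root daisy: left subtree has 0 nodes { }, right has 1 {fir}.
  Root ivy: left subtree has 2 nodes {lime, hop}, right has 3 {pear, rye, iris}.
    Root lime: left subtree has 0 nodes { }, right has 1 {hop}.
    Root rye: left subtree has 1 node {pear}, right has 1 {iris}.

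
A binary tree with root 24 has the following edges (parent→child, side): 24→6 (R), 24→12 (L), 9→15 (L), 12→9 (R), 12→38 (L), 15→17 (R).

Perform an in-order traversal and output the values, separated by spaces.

38 12 15 17 9 24 6

In-order visits the left subtree, then the node, then the right subtree.
At 24: go left to 12.
  At 12: go left to 38.
    38 is a leaf — visit 38.
  Visit 12.
  At 12: go right to 9.
    At 9: go left to 15.
      At 15: no left child.
      Visit 15.
      At 15: go right to 17.
        17 is a leaf — visit 17.
    Visit 9.
    At 9: no right child.
Visit 24.
At 24: go right to 6.
  6 is a leaf — visit 6.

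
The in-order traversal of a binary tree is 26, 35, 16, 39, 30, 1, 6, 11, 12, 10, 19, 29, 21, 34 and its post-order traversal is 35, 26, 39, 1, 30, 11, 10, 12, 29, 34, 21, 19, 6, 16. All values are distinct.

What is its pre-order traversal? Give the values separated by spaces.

The last element of post-order is the root; it splits in-order into left and right subtrees.
Root 16: left subtree has 2 nodes {26, 35}, right has 11 {39, 30, 1, 6, 11, 12, 10, 19, 29, 21, 34}.
  Root 26: left subtree has 0 nodes { }, right has 1 {35}.
  Root 6: left subtree has 3 nodes {39, 30, 1}, right has 7 {11, 12, 10, 19, 29, 21, 34}.
    Root 30: left subtree has 1 node {39}, right has 1 {1}.
    Root 19: left subtree has 3 nodes {11, 12, 10}, right has 3 {29, 21, 34}.
      Root 12: left subtree has 1 node {11}, right has 1 {10}.
      Root 21: left subtree has 1 node {29}, right has 1 {34}.

16 26 35 6 30 39 1 19 12 11 10 21 29 34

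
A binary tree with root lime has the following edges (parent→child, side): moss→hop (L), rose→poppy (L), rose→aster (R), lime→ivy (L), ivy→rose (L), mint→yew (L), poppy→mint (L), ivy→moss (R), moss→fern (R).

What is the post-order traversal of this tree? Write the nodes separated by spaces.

yew mint poppy aster rose hop fern moss ivy lime

Post-order visits the left subtree, then the right subtree, then the node.
At lime: go left to ivy.
  At ivy: go left to rose.
    At rose: go left to poppy.
      At poppy: go left to mint.
        At mint: go left to yew.
          yew is a leaf — visit yew.
        At mint: no right child.
        Visit mint.
      At poppy: no right child.
      Visit poppy.
    At rose: go right to aster.
      aster is a leaf — visit aster.
    Visit rose.
  At ivy: go right to moss.
    At moss: go left to hop.
      hop is a leaf — visit hop.
    At moss: go right to fern.
      fern is a leaf — visit fern.
    Visit moss.
  Visit ivy.
At lime: no right child.
Visit lime.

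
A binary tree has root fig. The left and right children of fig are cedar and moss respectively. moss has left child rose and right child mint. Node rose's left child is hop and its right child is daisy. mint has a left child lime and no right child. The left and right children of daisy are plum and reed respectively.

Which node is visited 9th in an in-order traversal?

In-order visits the left subtree, then the node, then the right subtree.
At fig: go left to cedar.
  cedar is a leaf — visit cedar.
Visit fig.
At fig: go right to moss.
  At moss: go left to rose.
    At rose: go left to hop.
      hop is a leaf — visit hop.
    Visit rose.
    At rose: go right to daisy.
      At daisy: go left to plum.
        plum is a leaf — visit plum.
      Visit daisy.
      At daisy: go right to reed.
        reed is a leaf — visit reed.
  Visit moss.
  At moss: go right to mint.
    At mint: go left to lime.
      lime is a leaf — visit lime.
    Visit mint.
    At mint: no right child.
Full in-order sequence: cedar, fig, hop, rose, plum, daisy, reed, moss, lime, mint.

lime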